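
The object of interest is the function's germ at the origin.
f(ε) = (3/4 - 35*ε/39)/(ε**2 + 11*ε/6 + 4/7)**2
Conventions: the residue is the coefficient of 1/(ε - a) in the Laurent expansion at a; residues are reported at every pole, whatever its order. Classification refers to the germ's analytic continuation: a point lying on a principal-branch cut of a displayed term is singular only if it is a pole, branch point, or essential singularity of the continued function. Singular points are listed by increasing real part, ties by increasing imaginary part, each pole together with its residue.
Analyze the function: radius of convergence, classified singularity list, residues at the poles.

Radius of convergence at 0: 11/12 - (1/84)*sqrt(1897).
At -11/12 - (1/84)*sqrt(1897): a pole of order 2; residue (61824/954733)*sqrt(1897).
At -11/12 + (1/84)*sqrt(1897): a pole of order 2; residue -(61824/954733)*sqrt(1897).

Denominator factor (ε**2 + 11*ε/6 + 4/7)^2: discriminant 271/252, real irrational roots -11/12 + (1/84)*sqrt(1897) and -11/12 - (1/84)*sqrt(1897); poles of order 2, moduli 11/12 - (1/84)*sqrt(1897) and 11/12 + (1/84)*sqrt(1897).
The radius of convergence is the smallest modulus among the singular points: 11/12 - (1/84)*sqrt(1897).
The factor ε**2 + 11*ε/6 + 4/7 splits as (ε - a)(ε - a') with a = -11/12 - (1/84)*sqrt(1897), a' = -11/12 + (1/84)*sqrt(1897). At the order-2 pole a set g(ε) = (ε - a)^2*f(ε) = [3/4 - 35*ε/39] / (ε - a')^2.
Order-2 pole: residue = g'(a); g'(-11/12 - (1/84)*sqrt(1897)) = (61824/954733)*sqrt(1897), so the residue is (61824/954733)*sqrt(1897).
The factor ε**2 + 11*ε/6 + 4/7 splits as (ε - a)(ε - a') with a = -11/12 + (1/84)*sqrt(1897), a' = -11/12 - (1/84)*sqrt(1897). At the order-2 pole a set g(ε) = (ε - a)^2*f(ε) = [3/4 - 35*ε/39] / (ε - a')^2.
Order-2 pole: residue = g'(a); g'(-11/12 + (1/84)*sqrt(1897)) = -(61824/954733)*sqrt(1897), so the residue is -(61824/954733)*sqrt(1897).
List the singular points by increasing real part (a conjugate pair: the negative imaginary part first).


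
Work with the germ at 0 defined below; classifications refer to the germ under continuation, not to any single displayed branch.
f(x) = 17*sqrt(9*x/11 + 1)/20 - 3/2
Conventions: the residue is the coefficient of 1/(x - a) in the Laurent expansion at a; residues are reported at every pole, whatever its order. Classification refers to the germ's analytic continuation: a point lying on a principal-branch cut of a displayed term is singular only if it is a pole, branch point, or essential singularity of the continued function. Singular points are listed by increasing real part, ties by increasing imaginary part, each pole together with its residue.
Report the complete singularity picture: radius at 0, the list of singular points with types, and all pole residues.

Branch term (17/20)*sqrt(1 - x/(-11/9)): its argument vanishes at x = -11/9, a square-root branch point, modulus 11/9.
The radius of convergence is the smallest modulus among the singular points: 11/9.

Radius of convergence at 0: 11/9.
At -11/9: an algebraic (square-root) branch point.


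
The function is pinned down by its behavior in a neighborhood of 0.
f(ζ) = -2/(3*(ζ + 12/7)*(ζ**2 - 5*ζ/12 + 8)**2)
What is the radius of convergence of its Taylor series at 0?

The radius of convergence is 12/7.

Denominator factor (ζ**2 - 5*ζ/12 + 8)^2: discriminant -4583/144, complex-conjugate roots (5/24) + ((1/24)*sqrt(4583))*i and (5/24) - ((1/24)*sqrt(4583))*i; poles of order 2, moduli (2)*sqrt(2) and (2)*sqrt(2).
Denominator factor (ζ + 12/7): pole of order 1 at -12/7, modulus 12/7.
The radius of convergence is the smallest modulus among the singular points: 12/7.


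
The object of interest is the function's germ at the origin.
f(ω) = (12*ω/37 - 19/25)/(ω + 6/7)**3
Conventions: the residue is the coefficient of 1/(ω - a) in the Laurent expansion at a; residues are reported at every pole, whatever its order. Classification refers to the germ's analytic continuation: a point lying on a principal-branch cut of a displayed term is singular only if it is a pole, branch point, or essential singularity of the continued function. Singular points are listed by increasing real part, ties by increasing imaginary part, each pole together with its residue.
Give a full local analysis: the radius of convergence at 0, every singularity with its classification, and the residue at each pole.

Denominator factor (ω + 6/7)^3: pole of order 3 at -6/7, modulus 6/7.
The radius of convergence is the smallest modulus among the singular points: 6/7.
At the order-3 pole -6/7 set g(ω) = (ω - (-6/7))^3*f(ω) = 12*ω/37 - 19/25.
Order-3 pole: residue = g''(a)/2; g''(-6/7) = 0, so the residue is 0.

Radius of convergence at 0: 6/7.
At -6/7: a pole of order 3; residue 0.


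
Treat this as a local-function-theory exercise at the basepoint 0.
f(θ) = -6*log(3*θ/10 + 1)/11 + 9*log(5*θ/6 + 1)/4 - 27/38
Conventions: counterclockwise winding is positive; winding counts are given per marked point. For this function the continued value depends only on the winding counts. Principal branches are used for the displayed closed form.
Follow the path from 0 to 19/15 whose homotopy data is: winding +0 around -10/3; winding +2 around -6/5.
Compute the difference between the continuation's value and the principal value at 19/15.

The rational part is single-valued and drops out of the difference; each branch term changes only by its own monodromy.
(-6/11)*log(1 - θ/(-10/3)): winding 0 around -10/3, so this term returns to its principal value, contribution 0.
(9/4)*log(1 - θ/(-6/5)): each positive loop around -6/5 adds 2*pi*i to the log, so winding +2 contributes (9/4)*(2)*2*pi*i = (9)*pi*i.
Summing the contributions at θ = 19/15 gives (9)*pi*i.

Continued minus principal equals (9)*pi*i.


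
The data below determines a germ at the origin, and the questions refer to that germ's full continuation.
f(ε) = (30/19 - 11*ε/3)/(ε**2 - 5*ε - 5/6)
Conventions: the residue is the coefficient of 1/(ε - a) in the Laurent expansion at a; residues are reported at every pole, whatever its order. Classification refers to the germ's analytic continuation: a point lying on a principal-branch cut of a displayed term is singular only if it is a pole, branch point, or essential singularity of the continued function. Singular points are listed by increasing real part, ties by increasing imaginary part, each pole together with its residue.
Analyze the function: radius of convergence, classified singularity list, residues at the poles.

Denominator factor (ε**2 - 5*ε - 5/6): discriminant 85/3, real irrational roots 5/2 + (1/6)*sqrt(255) and 5/2 - (1/6)*sqrt(255); poles of order 1, moduli 5/2 + (1/6)*sqrt(255) and -5/2 + (1/6)*sqrt(255).
The radius of convergence is the smallest modulus among the singular points: -5/2 + (1/6)*sqrt(255).
The factor ε**2 - 5*ε - 5/6 splits as (ε - a)(ε - a') with a = 5/2 - (1/6)*sqrt(255), a' = 5/2 + (1/6)*sqrt(255). At the order-1 pole a set g(ε) = (ε - a)*f(ε) = [30/19 - 11*ε/3] / (ε - a').
Simple pole: residue = g(a) at a = 5/2 - (1/6)*sqrt(255), which is -11/6 + (173/1938)*sqrt(255).
The factor ε**2 - 5*ε - 5/6 splits as (ε - a)(ε - a') with a = 5/2 + (1/6)*sqrt(255), a' = 5/2 - (1/6)*sqrt(255). At the order-1 pole a set g(ε) = (ε - a)*f(ε) = [30/19 - 11*ε/3] / (ε - a').
Simple pole: residue = g(a) at a = 5/2 + (1/6)*sqrt(255), which is -11/6 - (173/1938)*sqrt(255).
List the singular points by increasing real part (a conjugate pair: the negative imaginary part first).

Radius of convergence at 0: -5/2 + (1/6)*sqrt(255).
At 5/2 - (1/6)*sqrt(255): a pole of order 1; residue -11/6 + (173/1938)*sqrt(255).
At 5/2 + (1/6)*sqrt(255): a pole of order 1; residue -11/6 - (173/1938)*sqrt(255).


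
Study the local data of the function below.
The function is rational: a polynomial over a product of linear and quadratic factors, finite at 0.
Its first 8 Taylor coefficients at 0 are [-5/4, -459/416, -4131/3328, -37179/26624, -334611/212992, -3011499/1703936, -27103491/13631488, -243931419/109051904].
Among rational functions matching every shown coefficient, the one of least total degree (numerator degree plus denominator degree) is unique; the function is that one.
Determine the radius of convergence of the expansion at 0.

The radius of convergence is 8/9.

No rational of total degree below 2 reproduces all 8 coefficients; solving the [1/1] Pade equations on them gives f(w) = (10/9 - 7*w/26)/(w - 8/9), whose expansion matches every shown term.
Denominator factor (w - 8/9): pole of order 1 at 8/9, modulus 8/9.
The radius of convergence is the smallest modulus among the singular points: 8/9.


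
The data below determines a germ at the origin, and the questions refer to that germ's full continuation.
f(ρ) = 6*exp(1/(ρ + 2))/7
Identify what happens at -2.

The exponent 1/(ρ - (-2)) has a pole at -2, so exp(1/(ρ - (-2))) takes every nonzero value near it: an essential singularity (not a pole of any order).

The point is an essential singularity.


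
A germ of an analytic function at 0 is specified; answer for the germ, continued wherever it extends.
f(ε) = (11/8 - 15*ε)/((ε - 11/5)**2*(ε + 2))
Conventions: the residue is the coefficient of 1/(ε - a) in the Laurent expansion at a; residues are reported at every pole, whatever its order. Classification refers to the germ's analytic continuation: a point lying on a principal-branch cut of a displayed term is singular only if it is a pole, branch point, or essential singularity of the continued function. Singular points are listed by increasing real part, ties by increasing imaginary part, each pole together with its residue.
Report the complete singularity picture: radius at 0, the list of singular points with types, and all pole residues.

Denominator factor (ε + 2): pole of order 1 at -2, modulus 2.
Denominator factor (ε - 11/5)^2: pole of order 2 at 11/5, modulus 11/5.
The radius of convergence is the smallest modulus among the singular points: 2.
At the order-1 pole -2 set g(ε) = (ε - (-2))*f(ε) = (11/8 - 15*ε)/(ε - 11/5)**2.
Simple pole: residue = g(a) at a = -2, which is 6275/3528.
At the order-2 pole 11/5 set g(ε) = (ε - (11/5))^2*f(ε) = (11/8 - 15*ε)/(ε + 2).
Order-2 pole: residue = g'(a); g'(11/5) = -6275/3528, so the residue is -6275/3528.
List the singular points by increasing real part (a conjugate pair: the negative imaginary part first).

Radius of convergence at 0: 2.
At -2: a pole of order 1; residue 6275/3528.
At 11/5: a pole of order 2; residue -6275/3528.


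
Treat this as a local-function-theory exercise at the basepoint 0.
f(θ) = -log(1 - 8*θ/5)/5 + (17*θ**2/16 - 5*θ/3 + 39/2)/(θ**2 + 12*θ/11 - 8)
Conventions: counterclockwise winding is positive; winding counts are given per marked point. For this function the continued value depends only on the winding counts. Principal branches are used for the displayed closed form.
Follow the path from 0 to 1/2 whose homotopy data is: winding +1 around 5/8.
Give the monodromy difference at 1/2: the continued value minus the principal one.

Continued minus principal equals -(2/5)*pi*i.

The rational part is single-valued and drops out of the difference; each branch term changes only by its own monodromy.
(-1/5)*log(1 - θ/(5/8)): each positive loop around 5/8 adds 2*pi*i to the log, so winding +1 contributes (-1/5)*(1)*2*pi*i = -(2/5)*pi*i.
Summing the contributions at θ = 1/2 gives -(2/5)*pi*i.


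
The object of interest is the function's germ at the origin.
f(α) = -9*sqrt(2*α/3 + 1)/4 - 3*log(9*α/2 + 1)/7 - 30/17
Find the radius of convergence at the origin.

Branch term (-3/7)*log(1 - α/(-2/9)): its argument vanishes at α = -2/9, a logarithmic branch point, modulus 2/9.
Branch term (-9/4)*sqrt(1 - α/(-3/2)): its argument vanishes at α = -3/2, a square-root branch point, modulus 3/2.
The radius of convergence is the smallest modulus among the singular points: 2/9.

The radius of convergence is 2/9.


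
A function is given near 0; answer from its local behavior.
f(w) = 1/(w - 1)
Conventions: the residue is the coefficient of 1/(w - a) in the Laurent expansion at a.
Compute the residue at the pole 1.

The residue is 1.

At the order-1 pole 1 set g(w) = (w - (1))*f(w) = 1.
Simple pole: residue = g(a) at a = 1, which is 1.


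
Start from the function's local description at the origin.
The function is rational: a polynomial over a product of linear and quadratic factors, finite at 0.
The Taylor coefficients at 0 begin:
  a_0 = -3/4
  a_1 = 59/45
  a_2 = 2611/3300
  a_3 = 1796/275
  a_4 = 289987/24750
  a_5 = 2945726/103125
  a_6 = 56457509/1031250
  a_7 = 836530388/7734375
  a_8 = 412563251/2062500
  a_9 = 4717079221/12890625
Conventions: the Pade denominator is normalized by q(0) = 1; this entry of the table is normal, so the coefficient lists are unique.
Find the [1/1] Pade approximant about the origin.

Taylor coefficients needed (read off): a_0 = -3/4, a_1 = 59/45, a_2 = 2611/3300.
Write the denominator as Q(h) = 1 + q1*h. Requiring Q*f - P = O(h^3) with deg P <= 1 kills the coefficients of h^2..h^2 in Q*f:
  h^2: a_2 + q1*a_1 = 0, i.e. 2611/3300 + (59/45)*q1 = 0.
Solving this linear system: q1 = -7833/12980.
The numerator is Q*f truncated at degree 1: P0 = a_0 = -3/4; P1 = a_1 + q1*a_0 = 824147/467280.

The Pade approximant has numerator coefficients [-3/4, 824147/467280]; denominator coefficients [1, -7833/12980].


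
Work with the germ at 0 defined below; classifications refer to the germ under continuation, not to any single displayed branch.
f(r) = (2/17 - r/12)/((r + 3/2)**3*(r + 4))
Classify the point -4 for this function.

The denominator factor r + 4 vanishes at -4 and appears to the power 1; the numerator there equals 23/51, nonzero, and no other factor vanishes.
Hence a pole whose order is the multiplicity, 1.

The point is a pole of order 1.


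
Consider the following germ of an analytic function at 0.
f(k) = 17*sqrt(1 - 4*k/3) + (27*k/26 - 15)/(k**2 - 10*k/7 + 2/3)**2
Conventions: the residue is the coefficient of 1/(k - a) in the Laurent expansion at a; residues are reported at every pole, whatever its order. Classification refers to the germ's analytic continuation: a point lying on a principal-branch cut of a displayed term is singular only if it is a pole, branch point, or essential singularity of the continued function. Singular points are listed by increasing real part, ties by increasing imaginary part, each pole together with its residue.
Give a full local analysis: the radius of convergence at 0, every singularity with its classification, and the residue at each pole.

Radius of convergence at 0: 3/4.
At (5/7) - ((1/21)*sqrt(69))*i: a pole of order 2; residue -((381465/55016)*sqrt(69))*i.
At (5/7) + ((1/21)*sqrt(69))*i: a pole of order 2; residue ((381465/55016)*sqrt(69))*i.
At 3/4: an algebraic (square-root) branch point.

Denominator factor (k**2 - 10*k/7 + 2/3)^2: discriminant -92/147, complex-conjugate roots (5/7) + ((1/21)*sqrt(69))*i and (5/7) - ((1/21)*sqrt(69))*i; poles of order 2, moduli (1/3)*sqrt(6) and (1/3)*sqrt(6).
Branch term (17)*sqrt(1 - k/(3/4)): its argument vanishes at k = 3/4, a square-root branch point, modulus 3/4.
The radius of convergence is the smallest modulus among the singular points: 3/4.
The branch term is analytic at (5/7) - ((1/21)*sqrt(69))*i and contributes nothing to the residue; only the rational part matters.
The factor k**2 - 10*k/7 + 2/3 splits as (k - a)(k - a') with a = (5/7) - ((1/21)*sqrt(69))*i, a' = (5/7) + ((1/21)*sqrt(69))*i. At the order-2 pole a set g(k) = (k - a)^2*(rational part) = [27*k/26 - 15] / (k - a')^2.
Order-2 pole: residue = g'(a); g'((5/7) - ((1/21)*sqrt(69))*i) = -((381465/55016)*sqrt(69))*i, so the residue is -((381465/55016)*sqrt(69))*i.
The branch term is analytic at (5/7) + ((1/21)*sqrt(69))*i and contributes nothing to the residue; only the rational part matters.
The factor k**2 - 10*k/7 + 2/3 splits as (k - a)(k - a') with a = (5/7) + ((1/21)*sqrt(69))*i, a' = (5/7) - ((1/21)*sqrt(69))*i. At the order-2 pole a set g(k) = (k - a)^2*(rational part) = [27*k/26 - 15] / (k - a')^2.
Order-2 pole: residue = g'(a); g'((5/7) + ((1/21)*sqrt(69))*i) = ((381465/55016)*sqrt(69))*i, so the residue is ((381465/55016)*sqrt(69))*i.
List the singular points by increasing real part (a conjugate pair: the negative imaginary part first).


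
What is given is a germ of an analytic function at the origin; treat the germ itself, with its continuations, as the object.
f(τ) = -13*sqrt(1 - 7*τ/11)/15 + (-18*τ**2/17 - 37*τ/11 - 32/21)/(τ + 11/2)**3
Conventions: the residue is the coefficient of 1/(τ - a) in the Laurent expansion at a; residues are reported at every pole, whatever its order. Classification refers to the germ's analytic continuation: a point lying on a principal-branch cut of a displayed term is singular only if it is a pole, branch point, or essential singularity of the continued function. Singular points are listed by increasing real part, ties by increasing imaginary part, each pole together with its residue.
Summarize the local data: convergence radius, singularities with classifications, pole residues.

Denominator factor (τ + 11/2)^3: pole of order 3 at -11/2, modulus 11/2.
Branch term (-13/15)*sqrt(1 - τ/(11/7)): its argument vanishes at τ = 11/7, a square-root branch point, modulus 11/7.
The radius of convergence is the smallest modulus among the singular points: 11/7.
The branch term is analytic at -11/2 and contributes nothing to the residue; only the rational part matters.
At the order-3 pole -11/2 set g(τ) = (τ - (-11/2))^3*(rational part) = -18*τ**2/17 - 37*τ/11 - 32/21.
Order-3 pole: residue = g''(a)/2; g''(-11/2) = -36/17, so the residue is -18/17.
List the singular points by increasing real part (a conjugate pair: the negative imaginary part first).

Radius of convergence at 0: 11/7.
At -11/2: a pole of order 3; residue -18/17.
At 11/7: an algebraic (square-root) branch point.


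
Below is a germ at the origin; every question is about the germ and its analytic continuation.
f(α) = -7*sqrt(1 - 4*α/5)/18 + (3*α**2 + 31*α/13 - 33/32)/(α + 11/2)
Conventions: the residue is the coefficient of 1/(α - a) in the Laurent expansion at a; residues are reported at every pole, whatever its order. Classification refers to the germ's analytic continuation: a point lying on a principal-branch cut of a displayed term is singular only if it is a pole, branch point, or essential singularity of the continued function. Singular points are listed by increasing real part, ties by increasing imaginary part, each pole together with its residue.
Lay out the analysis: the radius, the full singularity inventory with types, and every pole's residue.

Denominator factor (α + 11/2): pole of order 1 at -11/2, modulus 11/2.
Branch term (-7/18)*sqrt(1 - α/(5/4)): its argument vanishes at α = 5/4, a square-root branch point, modulus 5/4.
The radius of convergence is the smallest modulus among the singular points: 5/4.
The branch term is analytic at -11/2 and contributes nothing to the residue; only the rational part matters.
At the order-1 pole -11/2 set g(α) = (α - (-11/2))*(rational part) = 3*α**2 + 31*α/13 - 33/32.
Simple pole: residue = g(a) at a = -11/2, which is 31867/416.
List the singular points by increasing real part (a conjugate pair: the negative imaginary part first).

Radius of convergence at 0: 5/4.
At -11/2: a pole of order 1; residue 31867/416.
At 5/4: an algebraic (square-root) branch point.


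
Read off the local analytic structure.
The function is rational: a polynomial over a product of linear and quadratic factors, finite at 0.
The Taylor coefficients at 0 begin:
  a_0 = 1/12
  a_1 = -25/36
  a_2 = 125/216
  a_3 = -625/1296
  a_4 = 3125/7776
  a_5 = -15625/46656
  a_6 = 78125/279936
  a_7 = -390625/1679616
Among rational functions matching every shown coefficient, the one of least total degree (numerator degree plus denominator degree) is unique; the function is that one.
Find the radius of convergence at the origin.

The radius of convergence is 6/5.

No rational of total degree below 2 reproduces all 8 coefficients; solving the [1/1] Pade equations on them gives f(h) = (1/10 - 3*h/4)/(h + 6/5), whose expansion matches every shown term.
Denominator factor (h + 6/5): pole of order 1 at -6/5, modulus 6/5.
The radius of convergence is the smallest modulus among the singular points: 6/5.


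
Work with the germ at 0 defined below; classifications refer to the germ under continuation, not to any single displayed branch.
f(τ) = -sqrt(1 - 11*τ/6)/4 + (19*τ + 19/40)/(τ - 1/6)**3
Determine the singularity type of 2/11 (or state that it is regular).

The point is a regular point.

Denominator factors: τ - 1/6 = 1/66 at τ = 2/11 — none vanishes.
Branch term sqrt(1 - τ/(6/11)): argument at 2/11 is 2/3, nonzero, so 2/11 is not its branch point (a point on a principal cut is still regular for the continued germ).
So the germ continues analytically to 2/11.


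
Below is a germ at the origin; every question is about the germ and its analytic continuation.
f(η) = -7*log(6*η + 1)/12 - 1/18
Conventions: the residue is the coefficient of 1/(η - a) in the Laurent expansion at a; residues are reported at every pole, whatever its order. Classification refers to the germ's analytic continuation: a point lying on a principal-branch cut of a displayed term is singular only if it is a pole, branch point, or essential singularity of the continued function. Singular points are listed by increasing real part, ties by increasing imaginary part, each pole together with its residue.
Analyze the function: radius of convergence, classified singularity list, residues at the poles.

Radius of convergence at 0: 1/6.
At -1/6: a logarithmic branch point.

Branch term (-7/12)*log(1 - η/(-1/6)): its argument vanishes at η = -1/6, a logarithmic branch point, modulus 1/6.
The radius of convergence is the smallest modulus among the singular points: 1/6.


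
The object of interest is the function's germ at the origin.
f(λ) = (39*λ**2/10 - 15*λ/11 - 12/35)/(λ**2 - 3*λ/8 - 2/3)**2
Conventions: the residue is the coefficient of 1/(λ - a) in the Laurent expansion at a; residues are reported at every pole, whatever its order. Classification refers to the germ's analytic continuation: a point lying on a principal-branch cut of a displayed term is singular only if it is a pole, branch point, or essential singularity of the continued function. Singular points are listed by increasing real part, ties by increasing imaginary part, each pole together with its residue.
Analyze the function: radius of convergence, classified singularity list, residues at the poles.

Radius of convergence at 0: -3/16 + (7/48)*sqrt(33).
At 3/16 - (7/48)*sqrt(33): a pole of order 2; residue -(3782976/15978655)*sqrt(33).
At 3/16 + (7/48)*sqrt(33): a pole of order 2; residue (3782976/15978655)*sqrt(33).

Denominator factor (λ**2 - 3*λ/8 - 2/3)^2: discriminant 539/192, real irrational roots 3/16 + (7/48)*sqrt(33) and 3/16 - (7/48)*sqrt(33); poles of order 2, moduli 3/16 + (7/48)*sqrt(33) and -3/16 + (7/48)*sqrt(33).
The radius of convergence is the smallest modulus among the singular points: -3/16 + (7/48)*sqrt(33).
The factor λ**2 - 3*λ/8 - 2/3 splits as (λ - a)(λ - a') with a = 3/16 - (7/48)*sqrt(33), a' = 3/16 + (7/48)*sqrt(33). At the order-2 pole a set g(λ) = (λ - a)^2*f(λ) = [39*λ**2/10 - 15*λ/11 - 12/35] / (λ - a')^2.
Order-2 pole: residue = g'(a); g'(3/16 - (7/48)*sqrt(33)) = -(3782976/15978655)*sqrt(33), so the residue is -(3782976/15978655)*sqrt(33).
The factor λ**2 - 3*λ/8 - 2/3 splits as (λ - a)(λ - a') with a = 3/16 + (7/48)*sqrt(33), a' = 3/16 - (7/48)*sqrt(33). At the order-2 pole a set g(λ) = (λ - a)^2*f(λ) = [39*λ**2/10 - 15*λ/11 - 12/35] / (λ - a')^2.
Order-2 pole: residue = g'(a); g'(3/16 + (7/48)*sqrt(33)) = (3782976/15978655)*sqrt(33), so the residue is (3782976/15978655)*sqrt(33).
List the singular points by increasing real part (a conjugate pair: the negative imaginary part first).


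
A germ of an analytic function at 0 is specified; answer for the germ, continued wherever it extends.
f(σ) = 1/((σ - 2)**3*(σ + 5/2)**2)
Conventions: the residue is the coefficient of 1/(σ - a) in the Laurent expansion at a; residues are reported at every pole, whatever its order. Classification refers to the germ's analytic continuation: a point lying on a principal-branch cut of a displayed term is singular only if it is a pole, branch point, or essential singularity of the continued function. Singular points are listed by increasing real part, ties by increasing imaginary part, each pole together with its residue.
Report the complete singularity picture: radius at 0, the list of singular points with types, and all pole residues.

Denominator factor (σ - 2)^3: pole of order 3 at 2, modulus 2.
Denominator factor (σ + 5/2)^2: pole of order 2 at -5/2, modulus 5/2.
The radius of convergence is the smallest modulus among the singular points: 2.
At the order-2 pole -5/2 set g(σ) = (σ - (-5/2))^2*f(σ) = (σ - 2)**(-3).
Order-2 pole: residue = g'(a); g'(-5/2) = -16/2187, so the residue is -16/2187.
At the order-3 pole 2 set g(σ) = (σ - (2))^3*f(σ) = (σ + 5/2)**(-2).
Order-3 pole: residue = g''(a)/2; g''(2) = 32/2187, so the residue is 16/2187.
List the singular points by increasing real part (a conjugate pair: the negative imaginary part first).

Radius of convergence at 0: 2.
At -5/2: a pole of order 2; residue -16/2187.
At 2: a pole of order 3; residue 16/2187.


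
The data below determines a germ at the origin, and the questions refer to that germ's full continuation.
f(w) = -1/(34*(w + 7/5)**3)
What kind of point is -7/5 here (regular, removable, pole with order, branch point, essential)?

The denominator factor w + 7/5 vanishes at -7/5 and appears to the power 3; the numerator there equals -1/34, nonzero, and no other factor vanishes.
Hence a pole whose order is the multiplicity, 3.

The point is a pole of order 3.


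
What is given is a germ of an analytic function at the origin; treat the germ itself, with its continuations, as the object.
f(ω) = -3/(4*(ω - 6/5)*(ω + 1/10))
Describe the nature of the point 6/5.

The denominator factor ω - 6/5 vanishes at 6/5 and appears to the power 1; the numerator there equals -3/4, nonzero, and no other factor vanishes.
Hence a pole whose order is the multiplicity, 1.

The point is a pole of order 1.


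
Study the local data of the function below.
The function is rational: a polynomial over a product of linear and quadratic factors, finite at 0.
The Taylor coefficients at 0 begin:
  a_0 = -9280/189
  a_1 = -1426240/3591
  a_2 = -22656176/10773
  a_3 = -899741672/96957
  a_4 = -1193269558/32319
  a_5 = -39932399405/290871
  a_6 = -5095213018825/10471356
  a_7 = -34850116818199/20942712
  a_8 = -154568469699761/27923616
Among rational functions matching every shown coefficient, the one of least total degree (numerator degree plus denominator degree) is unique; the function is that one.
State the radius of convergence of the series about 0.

No rational of total degree below 7 reproduces all 9 coefficients; solving the [2/5] Pade equations on them gives f(ν) = (13*ν**2/40 + 7*ν/19 + 29/7)/((ν - 3/8)**3*(ν**2 + 8/5)), whose expansion matches every shown term.
Denominator factor (ν**2 + 8/5): discriminant -32/5, complex-conjugate roots ((2/5)*sqrt(10))*i and -((2/5)*sqrt(10))*i; poles of order 1, moduli (2/5)*sqrt(10) and (2/5)*sqrt(10).
Denominator factor (ν - 3/8)^3: pole of order 3 at 3/8, modulus 3/8.
The radius of convergence is the smallest modulus among the singular points: 3/8.

The radius of convergence is 3/8.


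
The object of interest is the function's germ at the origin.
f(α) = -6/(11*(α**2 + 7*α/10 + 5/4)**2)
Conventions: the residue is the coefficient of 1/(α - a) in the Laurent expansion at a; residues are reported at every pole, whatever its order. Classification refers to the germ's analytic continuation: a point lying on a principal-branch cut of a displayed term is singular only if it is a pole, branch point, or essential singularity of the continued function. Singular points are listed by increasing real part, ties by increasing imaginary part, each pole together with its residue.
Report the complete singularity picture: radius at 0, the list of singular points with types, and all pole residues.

Radius of convergence at 0: (1/2)*sqrt(5).
At (-7/20) - ((1/20)*sqrt(451))*i: a pole of order 2; residue -((12000/2237411)*sqrt(451))*i.
At (-7/20) + ((1/20)*sqrt(451))*i: a pole of order 2; residue ((12000/2237411)*sqrt(451))*i.

Denominator factor (α**2 + 7*α/10 + 5/4)^2: discriminant -451/100, complex-conjugate roots (-7/20) + ((1/20)*sqrt(451))*i and (-7/20) - ((1/20)*sqrt(451))*i; poles of order 2, moduli (1/2)*sqrt(5) and (1/2)*sqrt(5).
The radius of convergence is the smallest modulus among the singular points: (1/2)*sqrt(5).
The factor α**2 + 7*α/10 + 5/4 splits as (α - a)(α - a') with a = (-7/20) - ((1/20)*sqrt(451))*i, a' = (-7/20) + ((1/20)*sqrt(451))*i. At the order-2 pole a set g(α) = (α - a)^2*f(α) = [-6/11] / (α - a')^2.
Order-2 pole: residue = g'(a); g'((-7/20) - ((1/20)*sqrt(451))*i) = -((12000/2237411)*sqrt(451))*i, so the residue is -((12000/2237411)*sqrt(451))*i.
The factor α**2 + 7*α/10 + 5/4 splits as (α - a)(α - a') with a = (-7/20) + ((1/20)*sqrt(451))*i, a' = (-7/20) - ((1/20)*sqrt(451))*i. At the order-2 pole a set g(α) = (α - a)^2*f(α) = [-6/11] / (α - a')^2.
Order-2 pole: residue = g'(a); g'((-7/20) + ((1/20)*sqrt(451))*i) = ((12000/2237411)*sqrt(451))*i, so the residue is ((12000/2237411)*sqrt(451))*i.
List the singular points by increasing real part (a conjugate pair: the negative imaginary part first).


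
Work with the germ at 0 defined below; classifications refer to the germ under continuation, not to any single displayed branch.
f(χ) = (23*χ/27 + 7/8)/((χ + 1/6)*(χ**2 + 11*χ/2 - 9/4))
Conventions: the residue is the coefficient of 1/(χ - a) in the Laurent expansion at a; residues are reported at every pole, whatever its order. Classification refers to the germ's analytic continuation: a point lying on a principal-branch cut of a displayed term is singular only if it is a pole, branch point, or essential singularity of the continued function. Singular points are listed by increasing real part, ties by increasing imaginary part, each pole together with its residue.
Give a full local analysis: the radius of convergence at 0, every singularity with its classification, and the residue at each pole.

Radius of convergence at 0: 1/6.
At -11/4 - (1/4)*sqrt(157): a pole of order 1; residue 475/4068 - (11839/638676)*sqrt(157).
At -1/6: a pole of order 1; residue -475/2034.
At -11/4 + (1/4)*sqrt(157): a pole of order 1; residue 475/4068 + (11839/638676)*sqrt(157).


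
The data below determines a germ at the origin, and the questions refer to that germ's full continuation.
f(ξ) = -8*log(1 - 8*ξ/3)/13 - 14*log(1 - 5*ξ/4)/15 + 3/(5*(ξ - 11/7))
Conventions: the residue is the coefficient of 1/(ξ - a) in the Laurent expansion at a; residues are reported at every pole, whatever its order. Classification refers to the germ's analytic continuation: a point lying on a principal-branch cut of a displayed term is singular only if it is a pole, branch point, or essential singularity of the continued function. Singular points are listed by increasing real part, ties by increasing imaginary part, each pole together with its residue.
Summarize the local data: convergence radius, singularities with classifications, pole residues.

Denominator factor (ξ - 11/7): pole of order 1 at 11/7, modulus 11/7.
Branch term (-14/15)*log(1 - ξ/(4/5)): its argument vanishes at ξ = 4/5, a logarithmic branch point, modulus 4/5.
Branch term (-8/13)*log(1 - ξ/(3/8)): its argument vanishes at ξ = 3/8, a logarithmic branch point, modulus 3/8.
The radius of convergence is the smallest modulus among the singular points: 3/8.
The branch terms are analytic at 11/7 and contribute nothing to the residue; only the rational part matters.
At the order-1 pole 11/7 set g(ξ) = (ξ - (11/7))*(rational part) = 3/5.
Simple pole: residue = g(a) at a = 11/7, which is 3/5.
List the singular points by increasing real part (a conjugate pair: the negative imaginary part first).

Radius of convergence at 0: 3/8.
At 3/8: a logarithmic branch point.
At 4/5: a logarithmic branch point.
At 11/7: a pole of order 1; residue 3/5.


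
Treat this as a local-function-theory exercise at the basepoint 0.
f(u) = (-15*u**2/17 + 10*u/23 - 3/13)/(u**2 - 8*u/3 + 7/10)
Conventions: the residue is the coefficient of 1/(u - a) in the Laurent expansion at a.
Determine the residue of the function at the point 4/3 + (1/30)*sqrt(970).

The factor u**2 - 8*u/3 + 7/10 splits as (u - a)(u - a') with a = 4/3 + (1/30)*sqrt(970), a' = 4/3 - (1/30)*sqrt(970). At the order-1 pole a set g(u) = (u - a)*f(u) = [-15*u**2/17 + 10*u/23 - 3/13] / (u - a').
Simple pole: residue = g(a) at a = 4/3 + (1/30)*sqrt(970), which is -375/391 - (66201/1972204)*sqrt(970).

The residue is -375/391 - (66201/1972204)*sqrt(970).


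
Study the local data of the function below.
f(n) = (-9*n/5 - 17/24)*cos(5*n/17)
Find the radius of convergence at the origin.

The factor cos(5*n/17) is entire and contributes no finite singular point.
The polynomial part has no poles.
No finite singular points: the Taylor series at 0 converges everywhere.

The radius of convergence is infinite.


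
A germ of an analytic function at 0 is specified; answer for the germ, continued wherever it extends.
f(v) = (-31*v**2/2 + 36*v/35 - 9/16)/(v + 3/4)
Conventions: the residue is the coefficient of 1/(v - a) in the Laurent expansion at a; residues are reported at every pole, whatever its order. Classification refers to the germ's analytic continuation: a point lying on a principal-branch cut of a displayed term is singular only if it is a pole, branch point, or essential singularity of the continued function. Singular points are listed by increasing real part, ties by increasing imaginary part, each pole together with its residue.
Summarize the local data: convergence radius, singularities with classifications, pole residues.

Denominator factor (v + 3/4): pole of order 1 at -3/4, modulus 3/4.
The radius of convergence is the smallest modulus among the singular points: 3/4.
At the order-1 pole -3/4 set g(v) = (v - (-3/4))*f(v) = -31*v**2/2 + 36*v/35 - 9/16.
Simple pole: residue = g(a) at a = -3/4, which is -11259/1120.

Radius of convergence at 0: 3/4.
At -3/4: a pole of order 1; residue -11259/1120.


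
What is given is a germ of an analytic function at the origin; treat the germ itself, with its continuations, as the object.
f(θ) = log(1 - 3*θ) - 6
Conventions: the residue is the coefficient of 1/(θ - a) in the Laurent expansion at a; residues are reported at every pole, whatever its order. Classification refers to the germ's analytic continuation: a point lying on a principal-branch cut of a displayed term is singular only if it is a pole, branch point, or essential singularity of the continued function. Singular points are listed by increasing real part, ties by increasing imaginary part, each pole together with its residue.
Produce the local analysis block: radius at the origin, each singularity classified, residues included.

Branch term (1)*log(1 - θ/(1/3)): its argument vanishes at θ = 1/3, a logarithmic branch point, modulus 1/3.
The radius of convergence is the smallest modulus among the singular points: 1/3.

Radius of convergence at 0: 1/3.
At 1/3: a logarithmic branch point.


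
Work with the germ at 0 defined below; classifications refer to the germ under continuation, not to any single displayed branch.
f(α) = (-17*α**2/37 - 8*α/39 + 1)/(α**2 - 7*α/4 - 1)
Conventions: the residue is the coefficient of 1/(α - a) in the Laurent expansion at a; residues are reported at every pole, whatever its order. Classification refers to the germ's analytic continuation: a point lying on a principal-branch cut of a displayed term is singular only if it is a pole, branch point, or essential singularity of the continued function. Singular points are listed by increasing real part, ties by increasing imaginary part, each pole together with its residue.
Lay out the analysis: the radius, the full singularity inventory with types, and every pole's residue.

Radius of convergence at 0: -7/8 + (1/8)*sqrt(113).
At 7/8 - (1/8)*sqrt(113): a pole of order 1; residue -5825/11544 + (15815/1304472)*sqrt(113).
At 7/8 + (1/8)*sqrt(113): a pole of order 1; residue -5825/11544 - (15815/1304472)*sqrt(113).

Denominator factor (α**2 - 7*α/4 - 1): discriminant 113/16, real irrational roots 7/8 + (1/8)*sqrt(113) and 7/8 - (1/8)*sqrt(113); poles of order 1, moduli 7/8 + (1/8)*sqrt(113) and -7/8 + (1/8)*sqrt(113).
The radius of convergence is the smallest modulus among the singular points: -7/8 + (1/8)*sqrt(113).
The factor α**2 - 7*α/4 - 1 splits as (α - a)(α - a') with a = 7/8 - (1/8)*sqrt(113), a' = 7/8 + (1/8)*sqrt(113). At the order-1 pole a set g(α) = (α - a)*f(α) = [-17*α**2/37 - 8*α/39 + 1] / (α - a').
Simple pole: residue = g(a) at a = 7/8 - (1/8)*sqrt(113), which is -5825/11544 + (15815/1304472)*sqrt(113).
The factor α**2 - 7*α/4 - 1 splits as (α - a)(α - a') with a = 7/8 + (1/8)*sqrt(113), a' = 7/8 - (1/8)*sqrt(113). At the order-1 pole a set g(α) = (α - a)*f(α) = [-17*α**2/37 - 8*α/39 + 1] / (α - a').
Simple pole: residue = g(a) at a = 7/8 + (1/8)*sqrt(113), which is -5825/11544 - (15815/1304472)*sqrt(113).
List the singular points by increasing real part (a conjugate pair: the negative imaginary part first).


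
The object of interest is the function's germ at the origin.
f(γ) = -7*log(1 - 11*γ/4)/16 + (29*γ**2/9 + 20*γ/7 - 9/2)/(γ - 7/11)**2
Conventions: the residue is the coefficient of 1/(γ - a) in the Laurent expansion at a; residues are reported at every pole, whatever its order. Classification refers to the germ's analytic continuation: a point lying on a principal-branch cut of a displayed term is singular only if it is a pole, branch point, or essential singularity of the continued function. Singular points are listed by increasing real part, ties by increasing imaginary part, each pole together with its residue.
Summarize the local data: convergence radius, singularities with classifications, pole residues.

Radius of convergence at 0: 4/11.
At 4/11: a logarithmic branch point.
At 7/11: a pole of order 2; residue 4822/693.

Denominator factor (γ - 7/11)^2: pole of order 2 at 7/11, modulus 7/11.
Branch term (-7/16)*log(1 - γ/(4/11)): its argument vanishes at γ = 4/11, a logarithmic branch point, modulus 4/11.
The radius of convergence is the smallest modulus among the singular points: 4/11.
The branch term is analytic at 7/11 and contributes nothing to the residue; only the rational part matters.
At the order-2 pole 7/11 set g(γ) = (γ - (7/11))^2*(rational part) = 29*γ**2/9 + 20*γ/7 - 9/2.
Order-2 pole: residue = g'(a); g'(7/11) = 4822/693, so the residue is 4822/693.
List the singular points by increasing real part (a conjugate pair: the negative imaginary part first).


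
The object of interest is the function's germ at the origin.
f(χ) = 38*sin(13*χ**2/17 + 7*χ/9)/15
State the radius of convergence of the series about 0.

The radius of convergence is infinite.

The factor -sin(13*χ**2/17 + 7*χ/9) is entire and contributes no finite singular point.
The polynomial part has no poles.
No finite singular points: the Taylor series at 0 converges everywhere.


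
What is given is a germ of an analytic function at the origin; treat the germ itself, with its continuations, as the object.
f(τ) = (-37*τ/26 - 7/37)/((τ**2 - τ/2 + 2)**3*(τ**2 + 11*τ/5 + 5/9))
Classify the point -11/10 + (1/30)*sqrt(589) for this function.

The denominator factor τ**2 + 11*τ/5 + 5/9 vanishes at -11/10 + (1/30)*sqrt(589) and appears to the power 1; the numerator there equals 13239/9620 - (37/780)*sqrt(589), nonzero, and no other factor vanishes.
Hence a pole whose order is the multiplicity, 1.

The point is a pole of order 1.


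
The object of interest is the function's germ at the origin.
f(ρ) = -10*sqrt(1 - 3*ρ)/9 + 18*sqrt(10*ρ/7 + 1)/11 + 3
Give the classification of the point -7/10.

The term (18/11)*sqrt(1 - ρ/(-7/10)) has argument 1 - -7/10/(-7/10) = 0 at -7/10: a square-root (algebraic, two-sheeted) branch point; the remaining terms are analytic or single-valued there.

The point is an algebraic (square-root) branch point.
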